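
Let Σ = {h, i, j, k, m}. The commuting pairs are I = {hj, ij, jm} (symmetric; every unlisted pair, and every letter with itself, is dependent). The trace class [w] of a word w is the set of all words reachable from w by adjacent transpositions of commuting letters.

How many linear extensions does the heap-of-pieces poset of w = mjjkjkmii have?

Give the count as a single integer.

piece 0:m — minimal
piece 1:j — minimal
piece 2:j rests on {1:j}
piece 3:k rests on {0:m, 2:j}
piece 4:j rests on {3:k}
piece 5:k rests on {4:j}
piece 6:m rests on {5:k}
piece 7:i rests on {6:m}
piece 8:i rests on {7:i}
minimal pieces: {0:m, 1:j}
ways to finish when only these pieces remain (= sum over removing one remaining piece with nothing left below it):
  1 left: {8}→1
  2 left: {7,8}→1
  3 left: {6,7,8}→1
  4 left: {5,6,7,8}→1
  5 left: {4,5,6,7,8}→1
  6 left: {3,4,5,6,7,8}→1
  7 left: {0,3,4,5,6,7,8}→1  {2,3,4,5,6,7,8}→1
  placing 0:m first → 1 extensions
  placing 1:j first → 2 extensions
total linear extensions = 3

3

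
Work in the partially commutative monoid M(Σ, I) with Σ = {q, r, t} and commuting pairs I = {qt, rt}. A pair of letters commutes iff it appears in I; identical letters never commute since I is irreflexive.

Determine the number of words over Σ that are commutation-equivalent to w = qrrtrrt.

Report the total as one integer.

#0=q has no predecessor
#1=r depends on [0:q]
#2=r depends on [1:r]
#3=t has no predecessor
#4=r depends on [2:r]
#5=r depends on [4:r]
#6=t depends on [3:t]
sources: [0:q, 3:t]
N(rest) = Σ N(rest − s) over sources s of rest; N(one piece) = 1:
  size 1 → [5]=1  [6]=1
  size 2 → [3,6]=1  [4,5]=1  [5,6]=2
  size 3 → [2,4,5]=1  [3,5,6]=3  [4,5,6]=3
  size 4 → [1,2,4,5]=1  [2,4,5,6]=4  [3,4,5,6]=6
  size 5 → [0,1,2,4,5]=1  [1,2,4,5,6]=5  [2,3,4,5,6]=10
  first=0(q) contributes 15
  first=3(t) contributes 6
|[w]| = 21

21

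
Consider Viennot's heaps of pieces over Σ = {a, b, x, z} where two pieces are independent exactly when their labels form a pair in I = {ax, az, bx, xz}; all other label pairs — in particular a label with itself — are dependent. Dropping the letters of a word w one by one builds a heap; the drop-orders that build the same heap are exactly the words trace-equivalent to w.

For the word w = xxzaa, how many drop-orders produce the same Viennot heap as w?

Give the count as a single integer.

30

drop 0:x onto floor
drop 1:x onto {0:x}
drop 2:z onto floor
drop 3:a onto floor
drop 4:a onto {3:a}
ground layer = {0:x, 2:z, 3:a}
drop-orders for the pieces not yet dropped (sum over which currently-grounded one goes next):
  1 to go: {1} 1  {2} 1  {4} 1
  2 to go: {0,1} 1  {1,2} 2  {1,4} 2  {2,4} 2  {3,4} 1
  3 to go: {0,1,2} 3  {0,1,4} 3  {1,2,4} 6  {1,3,4} 3  {2,3,4} 3
  if 0:x drops first: 12 orders
  if 2:z drops first: 6 orders
  if 3:a drops first: 12 orders
heap linearizations: 30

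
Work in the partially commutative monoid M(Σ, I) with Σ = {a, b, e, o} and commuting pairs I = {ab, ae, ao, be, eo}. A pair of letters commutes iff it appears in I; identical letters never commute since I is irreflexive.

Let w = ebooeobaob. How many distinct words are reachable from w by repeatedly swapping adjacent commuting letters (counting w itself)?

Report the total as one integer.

0(e) covers ∅
1(b) covers ∅
2(o) covers 1:b
3(o) covers 2:o
4(e) covers 0:e
5(o) covers 3:o
6(b) covers 5:o
7(a) covers ∅
8(o) covers 6:b
9(b) covers 8:o
floor of heap: 0:e, 1:b, 7:a
completions by unplaced set U, small U first (add the entries for U minus each lowest piece of U):
  |U|=1: {4}:1  {7}:1  {9}:1
  |U|=2: {0,4}:1  {4,7}:2  {4,9}:2  {7,9}:2  {8,9}:1
  |U|=3: {0,4,7}:3  {0,4,9}:3  {4,7,9}:6  {4,8,9}:3  {6,8,9}:1  {7,8,9}:3
  |U|=4: {0,4,7,9}:12  {0,4,8,9}:6  {4,6,8,9}:4  {4,7,8,9}:12  {5,6,8,9}:1  {6,7,8,9}:4
  |U|=5: {0,4,6,8,9}:10  {0,4,7,8,9}:30  {3,5,6,8,9}:1  {4,5,6,8,9}:5  {4,6,7,8,9}:20  {5,6,7,8,9}:5
  |U|=6: {0,4,5,6,8,9}:15  {0,4,6,7,8,9}:60  {2,3,5,6,8,9}:1  {3,4,5,6,8,9}:6  {3,5,6,7,8,9}:6  {4,5,6,7,8,9}:30
  |U|=7: {0,3,4,5,6,8,9}:21  {0,4,5,6,7,8,9}:105  {1,2,3,5,6,8,9}:1  {2,3,4,5,6,8,9}:7  {2,3,5,6,7,8,9}:7  {3,4,5,6,7,8,9}:42
  |U|=8: {0,2,3,4,5,6,8,9}:28  {0,3,4,5,6,7,8,9}:168  {1,2,3,4,5,6,8,9}:8  {1,2,3,5,6,7,8,9}:8  {2,3,4,5,6,7,8,9}:56
  start at 0(e): 72
  start at 1(b): 252
  start at 7(a): 36
sum over floor = 360

360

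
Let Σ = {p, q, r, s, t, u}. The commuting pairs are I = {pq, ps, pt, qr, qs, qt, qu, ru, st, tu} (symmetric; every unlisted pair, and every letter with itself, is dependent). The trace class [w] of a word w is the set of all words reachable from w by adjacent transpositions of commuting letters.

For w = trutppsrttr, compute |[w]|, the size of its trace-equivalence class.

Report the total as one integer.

#0=t has no predecessor
#1=r depends on [0:t]
#2=u has no predecessor
#3=t depends on [1:r]
#4=p depends on [1:r, 2:u]
#5=p depends on [4:p]
#6=s depends on [1:r, 2:u]
#7=r depends on [3:t, 5:p, 6:s]
#8=t depends on [7:r]
#9=t depends on [8:t]
#10=r depends on [9:t]
sources: [0:t, 2:u]
N(rest) = Σ N(rest − s) over sources s of rest; N(one piece) = 1:
  size 1 → [10]=1
  size 2 → [9,10]=1
  size 3 → [8,9,10]=1
  size 4 → [7,8,9,10]=1
  size 5 → [3,7,8,9,10]=1  [5,7,8,9,10]=1  [6,7,8,9,10]=1
  size 6 → [3,5,7,8,9,10]=2  [3,6,7,8,9,10]=2  [4,5,7,8,9,10]=1  [5,6,7,8,9,10]=2
  size 7 → [3,4,5,7,8,9,10]=3  [3,5,6,7,8,9,10]=6  [4,5,6,7,8,9,10]=3
  size 8 → [2,4,5,6,7,8,9,10]=3  [3,4,5,6,7,8,9,10]=12
  size 9 → [1,3,4,5,6,7,8,9,10]=12  [2,3,4,5,6,7,8,9,10]=15
  first=0(t) contributes 27
  first=2(u) contributes 12
|[w]| = 39

39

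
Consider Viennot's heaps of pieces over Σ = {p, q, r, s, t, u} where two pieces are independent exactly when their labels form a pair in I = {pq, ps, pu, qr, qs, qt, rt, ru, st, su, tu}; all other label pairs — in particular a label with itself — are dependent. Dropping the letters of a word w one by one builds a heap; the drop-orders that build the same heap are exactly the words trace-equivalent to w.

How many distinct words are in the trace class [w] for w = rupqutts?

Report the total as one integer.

drop 0:r onto floor
drop 1:u onto floor
drop 2:p onto {0:r}
drop 3:q onto {1:u}
drop 4:u onto {3:q}
drop 5:t onto {2:p}
drop 6:t onto {5:t}
drop 7:s onto {0:r}
ground layer = {0:r, 1:u}
drop-orders for the pieces not yet dropped (sum over which currently-grounded one goes next):
  1 to go: {4} 1  {6} 1  {7} 1
  2 to go: {3,4} 1  {4,6} 2  {4,7} 2  {5,6} 1  {6,7} 2
  3 to go: {1,3,4} 1  {2,5,6} 1  {3,4,6} 3  {3,4,7} 3  {4,5,6} 3  {4,6,7} 6  {5,6,7} 3
  4 to go: {1,3,4,6} 4  {1,3,4,7} 4  {2,4,5,6} 4  {2,5,6,7} 4  {3,4,5,6} 6  {3,4,6,7} 12  {4,5,6,7} 12
  5 to go: {0,2,5,6,7} 4  {1,3,4,5,6} 10  {1,3,4,6,7} 20  {2,3,4,5,6} 10  {2,4,5,6,7} 20  {3,4,5,6,7} 30
  6 to go: {0,2,4,5,6,7} 24  {1,2,3,4,5,6} 20  {1,3,4,5,6,7} 60  {2,3,4,5,6,7} 60
  if 0:r drops first: 140 orders
  if 1:u drops first: 84 orders
heap linearizations: 224

224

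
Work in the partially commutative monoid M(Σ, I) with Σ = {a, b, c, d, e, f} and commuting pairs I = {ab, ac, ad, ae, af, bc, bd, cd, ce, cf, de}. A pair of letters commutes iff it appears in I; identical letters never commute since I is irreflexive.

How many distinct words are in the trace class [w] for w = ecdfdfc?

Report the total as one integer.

drop 0:e onto floor
drop 1:c onto floor
drop 2:d onto floor
drop 3:f onto {0:e, 2:d}
drop 4:d onto {3:f}
drop 5:f onto {4:d}
drop 6:c onto {1:c}
ground layer = {0:e, 1:c, 2:d}
drop-orders for the pieces not yet dropped (sum over which currently-grounded one goes next):
  1 to go: {5} 1  {6} 1
  2 to go: {1,6} 1  {4,5} 1  {5,6} 2
  3 to go: {1,5,6} 3  {3,4,5} 1  {4,5,6} 3
  4 to go: {0,3,4,5} 1  {1,4,5,6} 6  {2,3,4,5} 1  {3,4,5,6} 4
  5 to go: {0,2,3,4,5} 2  {0,3,4,5,6} 5  {1,3,4,5,6} 10  {2,3,4,5,6} 5
  if 0:e drops first: 15 orders
  if 1:c drops first: 12 orders
  if 2:d drops first: 15 orders
heap linearizations: 42

42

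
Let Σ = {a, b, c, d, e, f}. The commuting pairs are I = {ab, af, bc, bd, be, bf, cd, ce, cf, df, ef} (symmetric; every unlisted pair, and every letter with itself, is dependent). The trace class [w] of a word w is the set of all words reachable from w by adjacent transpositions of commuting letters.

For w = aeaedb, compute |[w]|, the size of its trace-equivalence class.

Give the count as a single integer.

6

0(a) covers ∅
1(e) covers 0:a
2(a) covers 1:e
3(e) covers 2:a
4(d) covers 3:e
5(b) covers ∅
floor of heap: 0:a, 5:b
completions by unplaced set U, small U first (add the entries for U minus each lowest piece of U):
  |U|=1: {4}:1  {5}:1
  |U|=2: {3,4}:1  {4,5}:2
  |U|=3: {2,3,4}:1  {3,4,5}:3
  |U|=4: {1,2,3,4}:1  {2,3,4,5}:4
  start at 0(a): 5
  start at 5(b): 1
sum over floor = 6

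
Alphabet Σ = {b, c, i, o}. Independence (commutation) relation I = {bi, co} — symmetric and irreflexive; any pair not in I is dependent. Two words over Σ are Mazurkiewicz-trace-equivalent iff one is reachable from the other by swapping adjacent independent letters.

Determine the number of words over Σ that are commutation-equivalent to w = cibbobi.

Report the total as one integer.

6

piece 0:c — minimal
piece 1:i rests on {0:c}
piece 2:b rests on {0:c}
piece 3:b rests on {2:b}
piece 4:o rests on {1:i, 3:b}
piece 5:b rests on {4:o}
piece 6:i rests on {4:o}
minimal pieces: {0:c}
ways to finish when only these pieces remain (= sum over removing one remaining piece with nothing left below it):
  1 left: {5}→1  {6}→1
  2 left: {5,6}→2
  3 left: {4,5,6}→2
  4 left: {1,4,5,6}→2  {3,4,5,6}→2
  5 left: {1,3,4,5,6}→4  {2,3,4,5,6}→2
  placing 0:c first → 6 extensions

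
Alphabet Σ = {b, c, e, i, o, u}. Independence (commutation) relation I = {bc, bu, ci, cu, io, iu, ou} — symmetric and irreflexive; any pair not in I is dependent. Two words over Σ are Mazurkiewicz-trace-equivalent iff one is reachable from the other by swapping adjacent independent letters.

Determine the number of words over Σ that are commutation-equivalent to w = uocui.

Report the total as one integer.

#0=u has no predecessor
#1=o has no predecessor
#2=c depends on [1:o]
#3=u depends on [0:u]
#4=i has no predecessor
sources: [0:u, 1:o, 4:i]
N(rest) = Σ N(rest − s) over sources s of rest; N(one piece) = 1:
  size 1 → [2]=1  [3]=1  [4]=1
  size 2 → [0,3]=1  [1,2]=1  [2,3]=2  [2,4]=2  [3,4]=2
  size 3 → [0,2,3]=3  [0,3,4]=3  [1,2,3]=3  [1,2,4]=3  [2,3,4]=6
  first=0(u) contributes 12
  first=1(o) contributes 12
  first=4(i) contributes 6
|[w]| = 30

30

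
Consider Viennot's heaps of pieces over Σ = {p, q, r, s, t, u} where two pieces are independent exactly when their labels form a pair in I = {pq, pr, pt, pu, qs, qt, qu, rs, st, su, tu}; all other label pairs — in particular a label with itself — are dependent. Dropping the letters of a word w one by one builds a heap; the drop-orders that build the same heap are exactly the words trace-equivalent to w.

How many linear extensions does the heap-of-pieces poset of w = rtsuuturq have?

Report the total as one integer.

piece 0:r — minimal
piece 1:t rests on {0:r}
piece 2:s — minimal
piece 3:u rests on {0:r}
piece 4:u rests on {3:u}
piece 5:t rests on {1:t}
piece 6:u rests on {4:u}
piece 7:r rests on {5:t, 6:u}
piece 8:q rests on {7:r}
minimal pieces: {0:r, 2:s}
ways to finish when only these pieces remain (= sum over removing one remaining piece with nothing left below it):
  1 left: {2}→1  {8}→1
  2 left: {2,8}→2  {7,8}→1
  3 left: {2,7,8}→3  {5,7,8}→1  {6,7,8}→1
  4 left: {1,5,7,8}→1  {2,5,7,8}→4  {2,6,7,8}→4  {4,6,7,8}→1  {5,6,7,8}→2
  5 left: {1,2,5,7,8}→5  {1,5,6,7,8}→3  {2,4,6,7,8}→5  {2,5,6,7,8}→10  {3,4,6,7,8}→1  {4,5,6,7,8}→3
  6 left: {1,2,5,6,7,8}→18  {1,4,5,6,7,8}→6  {2,3,4,6,7,8}→6  {2,4,5,6,7,8}→18  {3,4,5,6,7,8}→4
  7 left: {1,2,4,5,6,7,8}→42  {1,3,4,5,6,7,8}→10  {2,3,4,5,6,7,8}→28
  placing 0:r first → 80 extensions
  placing 2:s first → 10 extensions
total linear extensions = 90

90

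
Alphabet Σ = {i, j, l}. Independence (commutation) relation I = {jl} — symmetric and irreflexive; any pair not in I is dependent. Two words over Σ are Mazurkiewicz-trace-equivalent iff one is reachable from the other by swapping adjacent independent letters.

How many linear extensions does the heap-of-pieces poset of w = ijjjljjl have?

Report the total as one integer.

21

drop 0:i onto floor
drop 1:j onto {0:i}
drop 2:j onto {1:j}
drop 3:j onto {2:j}
drop 4:l onto {0:i}
drop 5:j onto {3:j}
drop 6:j onto {5:j}
drop 7:l onto {4:l}
ground layer = {0:i}
drop-orders for the pieces not yet dropped (sum over which currently-grounded one goes next):
  1 to go: {6} 1  {7} 1
  2 to go: {4,7} 1  {5,6} 1  {6,7} 2
  3 to go: {3,5,6} 1  {4,6,7} 3  {5,6,7} 3
  4 to go: {2,3,5,6} 1  {3,5,6,7} 4  {4,5,6,7} 6
  5 to go: {1,2,3,5,6} 1  {2,3,5,6,7} 5  {3,4,5,6,7} 10
  6 to go: {1,2,3,5,6,7} 6  {2,3,4,5,6,7} 15
  if 0:i drops first: 21 orders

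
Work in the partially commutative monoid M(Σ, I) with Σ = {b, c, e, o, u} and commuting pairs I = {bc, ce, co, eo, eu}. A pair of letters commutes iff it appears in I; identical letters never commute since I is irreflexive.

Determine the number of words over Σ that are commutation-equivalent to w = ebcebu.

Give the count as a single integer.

5

0(e) covers ∅
1(b) covers 0:e
2(c) covers ∅
3(e) covers 1:b
4(b) covers 3:e
5(u) covers 2:c, 4:b
floor of heap: 0:e, 2:c
completions by unplaced set U, small U first (add the entries for U minus each lowest piece of U):
  |U|=1: {5}:1
  |U|=2: {2,5}:1  {4,5}:1
  |U|=3: {2,4,5}:2  {3,4,5}:1
  |U|=4: {1,3,4,5}:1  {2,3,4,5}:3
  start at 0(e): 4
  start at 2(c): 1
sum over floor = 5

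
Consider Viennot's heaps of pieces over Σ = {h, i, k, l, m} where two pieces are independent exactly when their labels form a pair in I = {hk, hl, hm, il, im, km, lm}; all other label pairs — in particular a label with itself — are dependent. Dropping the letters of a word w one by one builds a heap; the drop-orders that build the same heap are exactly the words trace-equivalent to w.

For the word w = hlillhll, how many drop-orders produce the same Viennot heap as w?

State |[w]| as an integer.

0(h) covers ∅
1(l) covers ∅
2(i) covers 0:h
3(l) covers 1:l
4(l) covers 3:l
5(h) covers 2:i
6(l) covers 4:l
7(l) covers 6:l
floor of heap: 0:h, 1:l
completions by unplaced set U, small U first (add the entries for U minus each lowest piece of U):
  |U|=1: {5}:1  {7}:1
  |U|=2: {2,5}:1  {5,7}:2  {6,7}:1
  |U|=3: {0,2,5}:1  {2,5,7}:3  {4,6,7}:1  {5,6,7}:3
  |U|=4: {0,2,5,7}:4  {2,5,6,7}:6  {3,4,6,7}:1  {4,5,6,7}:4
  |U|=5: {0,2,5,6,7}:10  {1,3,4,6,7}:1  {2,4,5,6,7}:10  {3,4,5,6,7}:5
  |U|=6: {0,2,4,5,6,7}:20  {1,3,4,5,6,7}:6  {2,3,4,5,6,7}:15
  start at 0(h): 21
  start at 1(l): 35
sum over floor = 56

56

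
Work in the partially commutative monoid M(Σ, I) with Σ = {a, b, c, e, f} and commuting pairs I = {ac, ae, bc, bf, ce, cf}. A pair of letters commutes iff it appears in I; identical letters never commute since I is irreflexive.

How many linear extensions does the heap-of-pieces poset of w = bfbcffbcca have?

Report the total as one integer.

piece 0:b — minimal
piece 1:f — minimal
piece 2:b rests on {0:b}
piece 3:c — minimal
piece 4:f rests on {1:f}
piece 5:f rests on {4:f}
piece 6:b rests on {2:b}
piece 7:c rests on {3:c}
piece 8:c rests on {7:c}
piece 9:a rests on {5:f, 6:b}
minimal pieces: {0:b, 1:f, 3:c}
ways to finish when only these pieces remain (= sum over removing one remaining piece with nothing left below it):
  1 left: {8}→1  {9}→1
  2 left: {5,9}→1  {6,9}→1  {7,8}→1  {8,9}→2
  3 left: {2,6,9}→1  {3,7,8}→1  {4,5,9}→1  {5,6,9}→2  {5,8,9}→3  {6,8,9}→3  {7,8,9}→3
  4 left: {0,2,6,9}→1  {1,4,5,9}→1  {2,5,6,9}→3  {2,6,8,9}→4  {3,7,8,9}→4  {4,5,6,9}→3  {4,5,8,9}→4  {5,6,8,9}→8  {5,7,8,9}→6  {6,7,8,9}→6
  5 left: {0,2,5,6,9}→4  {0,2,6,8,9}→5  {1,4,5,6,9}→4  {1,4,5,8,9}→5  {2,4,5,6,9}→6  {2,5,6,8,9}→15  {2,6,7,8,9}→10  {3,5,7,8,9}→10  {3,6,7,8,9}→10  {4,5,6,8,9}→15  {4,5,7,8,9}→10  {5,6,7,8,9}→20
  6 left: {0,2,4,5,6,9}→10  {0,2,5,6,8,9}→24  {0,2,6,7,8,9}→15  {1,2,4,5,6,9}→10  {1,4,5,6,8,9}→24  {1,4,5,7,8,9}→15  {2,3,6,7,8,9}→20  {2,4,5,6,8,9}→36  {2,5,6,7,8,9}→45  {3,4,5,7,8,9}→20  {3,5,6,7,8,9}→40  {4,5,6,7,8,9}→45
  7 left: {0,1,2,4,5,6,9}→20  {0,2,3,6,7,8,9}→35  {0,2,4,5,6,8,9}→70  {0,2,5,6,7,8,9}→84  {1,2,4,5,6,8,9}→70  {1,3,4,5,7,8,9}→35  {1,4,5,6,7,8,9}→84  {2,3,5,6,7,8,9}→105  {2,4,5,6,7,8,9}→126  {3,4,5,6,7,8,9}→105
  8 left: {0,1,2,4,5,6,8,9}→160  {0,2,3,5,6,7,8,9}→224  {0,2,4,5,6,7,8,9}→280  {1,2,4,5,6,7,8,9}→280  {1,3,4,5,6,7,8,9}→224  {2,3,4,5,6,7,8,9}→336
  placing 0:b first → 840 extensions
  placing 1:f first → 840 extensions
  placing 3:c first → 720 extensions
total linear extensions = 2400

2400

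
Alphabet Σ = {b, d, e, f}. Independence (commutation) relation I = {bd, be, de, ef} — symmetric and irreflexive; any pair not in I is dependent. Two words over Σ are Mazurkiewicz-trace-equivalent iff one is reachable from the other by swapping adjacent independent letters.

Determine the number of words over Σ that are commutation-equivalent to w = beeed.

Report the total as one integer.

20

piece 0:b — minimal
piece 1:e — minimal
piece 2:e rests on {1:e}
piece 3:e rests on {2:e}
piece 4:d — minimal
minimal pieces: {0:b, 1:e, 4:d}
ways to finish when only these pieces remain (= sum over removing one remaining piece with nothing left below it):
  1 left: {0}→1  {3}→1  {4}→1
  2 left: {0,3}→2  {0,4}→2  {2,3}→1  {3,4}→2
  3 left: {0,2,3}→3  {0,3,4}→6  {1,2,3}→1  {2,3,4}→3
  placing 0:b first → 4 extensions
  placing 1:e first → 12 extensions
  placing 4:d first → 4 extensions
total linear extensions = 20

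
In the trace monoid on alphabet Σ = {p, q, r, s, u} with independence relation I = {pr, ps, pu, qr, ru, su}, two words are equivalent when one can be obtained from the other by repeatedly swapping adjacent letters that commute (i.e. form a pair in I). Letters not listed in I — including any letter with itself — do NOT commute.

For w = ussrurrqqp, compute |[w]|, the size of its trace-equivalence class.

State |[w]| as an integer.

186

piece 0:u — minimal
piece 1:s — minimal
piece 2:s rests on {1:s}
piece 3:r rests on {2:s}
piece 4:u rests on {0:u}
piece 5:r rests on {3:r}
piece 6:r rests on {5:r}
piece 7:q rests on {2:s, 4:u}
piece 8:q rests on {7:q}
piece 9:p rests on {8:q}
minimal pieces: {0:u, 1:s}
ways to finish when only these pieces remain (= sum over removing one remaining piece with nothing left below it):
  1 left: {6}→1  {9}→1
  2 left: {5,6}→1  {6,9}→2  {8,9}→1
  3 left: {3,5,6}→1  {5,6,9}→3  {6,8,9}→3  {7,8,9}→1
  4 left: {3,5,6,9}→4  {4,7,8,9}→1  {5,6,8,9}→6  {6,7,8,9}→4
  5 left: {0,4,7,8,9}→1  {3,5,6,8,9}→10  {4,6,7,8,9}→5  {5,6,7,8,9}→10
  6 left: {0,4,6,7,8,9}→6  {3,5,6,7,8,9}→20  {4,5,6,7,8,9}→15
  7 left: {0,4,5,6,7,8,9}→21  {2,3,5,6,7,8,9}→20  {3,4,5,6,7,8,9}→35
  8 left: {0,3,4,5,6,7,8,9}→56  {1,2,3,5,6,7,8,9}→20  {2,3,4,5,6,7,8,9}→55
  placing 0:u first → 75 extensions
  placing 1:s first → 111 extensions
total linear extensions = 186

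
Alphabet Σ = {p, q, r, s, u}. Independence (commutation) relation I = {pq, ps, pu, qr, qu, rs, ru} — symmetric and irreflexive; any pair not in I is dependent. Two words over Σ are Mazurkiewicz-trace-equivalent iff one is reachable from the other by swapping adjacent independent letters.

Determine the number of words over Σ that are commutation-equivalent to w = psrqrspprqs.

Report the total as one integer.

462

0(p) covers ∅
1(s) covers ∅
2(r) covers 0:p
3(q) covers 1:s
4(r) covers 2:r
5(s) covers 3:q
6(p) covers 4:r
7(p) covers 6:p
8(r) covers 7:p
9(q) covers 5:s
10(s) covers 9:q
floor of heap: 0:p, 1:s
completions by unplaced set U, small U first (add the entries for U minus each lowest piece of U):
  |U|=1: {8}:1  {10}:1
  |U|=2: {7,8}:1  {8,10}:2  {9,10}:1
  |U|=3: {5,9,10}:1  {6,7,8}:1  {7,8,10}:3  {8,9,10}:3
  |U|=4: {3,5,9,10}:1  {4,6,7,8}:1  {5,8,9,10}:4  {6,7,8,10}:4  {7,8,9,10}:6
  |U|=5: {1,3,5,9,10}:1  {2,4,6,7,8}:1  {3,5,8,9,10}:5  {4,6,7,8,10}:5  {5,7,8,9,10}:10  {6,7,8,9,10}:10
  |U|=6: {0,2,4,6,7,8}:1  {1,3,5,8,9,10}:6  {2,4,6,7,8,10}:6  {3,5,7,8,9,10}:15  {4,6,7,8,9,10}:15  {5,6,7,8,9,10}:20
  |U|=7: {0,2,4,6,7,8,10}:7  {1,3,5,7,8,9,10}:21  {2,4,6,7,8,9,10}:21  {3,5,6,7,8,9,10}:35  {4,5,6,7,8,9,10}:35
  |U|=8: {0,2,4,6,7,8,9,10}:28  {1,3,5,6,7,8,9,10}:56  {2,4,5,6,7,8,9,10}:56  {3,4,5,6,7,8,9,10}:70
  |U|=9: {0,2,4,5,6,7,8,9,10}:84  {1,3,4,5,6,7,8,9,10}:126  {2,3,4,5,6,7,8,9,10}:126
  start at 0(p): 252
  start at 1(s): 210
sum over floor = 462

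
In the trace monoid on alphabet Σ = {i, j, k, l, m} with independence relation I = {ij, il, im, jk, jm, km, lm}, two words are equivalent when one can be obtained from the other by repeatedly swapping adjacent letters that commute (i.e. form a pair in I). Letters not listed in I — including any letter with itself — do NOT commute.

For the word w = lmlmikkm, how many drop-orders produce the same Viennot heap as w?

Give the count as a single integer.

168

0(l) covers ∅
1(m) covers ∅
2(l) covers 0:l
3(m) covers 1:m
4(i) covers ∅
5(k) covers 2:l, 4:i
6(k) covers 5:k
7(m) covers 3:m
floor of heap: 0:l, 1:m, 4:i
completions by unplaced set U, small U first (add the entries for U minus each lowest piece of U):
  |U|=1: {6}:1  {7}:1
  |U|=2: {3,7}:1  {5,6}:1  {6,7}:2
  |U|=3: {1,3,7}:1  {2,5,6}:1  {3,6,7}:3  {4,5,6}:1  {5,6,7}:3
  |U|=4: {0,2,5,6}:1  {1,3,6,7}:4  {2,4,5,6}:2  {2,5,6,7}:4  {3,5,6,7}:6  {4,5,6,7}:4
  |U|=5: {0,2,4,5,6}:3  {0,2,5,6,7}:5  {1,3,5,6,7}:10  {2,3,5,6,7}:10  {2,4,5,6,7}:10  {3,4,5,6,7}:10
  |U|=6: {0,2,3,5,6,7}:15  {0,2,4,5,6,7}:18  {1,2,3,5,6,7}:20  {1,3,4,5,6,7}:20  {2,3,4,5,6,7}:30
  start at 0(l): 70
  start at 1(m): 63
  start at 4(i): 35
sum over floor = 168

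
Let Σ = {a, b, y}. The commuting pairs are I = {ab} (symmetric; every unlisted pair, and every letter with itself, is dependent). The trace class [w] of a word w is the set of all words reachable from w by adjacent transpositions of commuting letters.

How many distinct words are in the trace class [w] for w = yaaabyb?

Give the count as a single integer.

4

#0=y has no predecessor
#1=a depends on [0:y]
#2=a depends on [1:a]
#3=a depends on [2:a]
#4=b depends on [0:y]
#5=y depends on [3:a, 4:b]
#6=b depends on [5:y]
sources: [0:y]
N(rest) = Σ N(rest − s) over sources s of rest; N(one piece) = 1:
  size 1 → [6]=1
  size 2 → [5,6]=1
  size 3 → [3,5,6]=1  [4,5,6]=1
  size 4 → [2,3,5,6]=1  [3,4,5,6]=2
  size 5 → [1,2,3,5,6]=1  [2,3,4,5,6]=3
  first=0(y) contributes 4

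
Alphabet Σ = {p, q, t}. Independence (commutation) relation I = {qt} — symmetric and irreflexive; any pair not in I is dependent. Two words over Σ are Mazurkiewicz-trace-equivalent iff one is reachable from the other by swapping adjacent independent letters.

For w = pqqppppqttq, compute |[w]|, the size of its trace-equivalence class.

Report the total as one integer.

6

piece 0:p — minimal
piece 1:q rests on {0:p}
piece 2:q rests on {1:q}
piece 3:p rests on {2:q}
piece 4:p rests on {3:p}
piece 5:p rests on {4:p}
piece 6:p rests on {5:p}
piece 7:q rests on {6:p}
piece 8:t rests on {6:p}
piece 9:t rests on {8:t}
piece 10:q rests on {7:q}
minimal pieces: {0:p}
ways to finish when only these pieces remain (= sum over removing one remaining piece with nothing left below it):
  1 left: {9}→1  {10}→1
  2 left: {7,10}→1  {8,9}→1  {9,10}→2
  3 left: {7,9,10}→3  {8,9,10}→3
  4 left: {7,8,9,10}→6
  5 left: {6,7,8,9,10}→6
  6 left: {5,6,7,8,9,10}→6
  7 left: {4,5,6,7,8,9,10}→6
  8 left: {3,4,5,6,7,8,9,10}→6
  9 left: {2,3,4,5,6,7,8,9,10}→6
  placing 0:p first → 6 extensions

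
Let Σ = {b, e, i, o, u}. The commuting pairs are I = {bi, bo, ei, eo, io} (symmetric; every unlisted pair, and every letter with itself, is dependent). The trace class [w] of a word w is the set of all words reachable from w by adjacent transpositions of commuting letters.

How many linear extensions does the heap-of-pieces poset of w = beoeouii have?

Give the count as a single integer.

#0=b has no predecessor
#1=e depends on [0:b]
#2=o has no predecessor
#3=e depends on [1:e]
#4=o depends on [2:o]
#5=u depends on [3:e, 4:o]
#6=i depends on [5:u]
#7=i depends on [6:i]
sources: [0:b, 2:o]
N(rest) = Σ N(rest − s) over sources s of rest; N(one piece) = 1:
  size 1 → [7]=1
  size 2 → [6,7]=1
  size 3 → [5,6,7]=1
  size 4 → [3,5,6,7]=1  [4,5,6,7]=1
  size 5 → [1,3,5,6,7]=1  [2,4,5,6,7]=1  [3,4,5,6,7]=2
  size 6 → [0,1,3,5,6,7]=1  [1,3,4,5,6,7]=3  [2,3,4,5,6,7]=3
  first=0(b) contributes 6
  first=2(o) contributes 4
|[w]| = 10

10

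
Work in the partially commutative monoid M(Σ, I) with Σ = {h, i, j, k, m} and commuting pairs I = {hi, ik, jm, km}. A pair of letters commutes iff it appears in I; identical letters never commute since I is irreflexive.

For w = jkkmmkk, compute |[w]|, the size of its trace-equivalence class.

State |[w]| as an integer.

21

0(j) covers ∅
1(k) covers 0:j
2(k) covers 1:k
3(m) covers ∅
4(m) covers 3:m
5(k) covers 2:k
6(k) covers 5:k
floor of heap: 0:j, 3:m
completions by unplaced set U, small U first (add the entries for U minus each lowest piece of U):
  |U|=1: {4}:1  {6}:1
  |U|=2: {3,4}:1  {4,6}:2  {5,6}:1
  |U|=3: {2,5,6}:1  {3,4,6}:3  {4,5,6}:3
  |U|=4: {1,2,5,6}:1  {2,4,5,6}:4  {3,4,5,6}:6
  |U|=5: {0,1,2,5,6}:1  {1,2,4,5,6}:5  {2,3,4,5,6}:10
  start at 0(j): 15
  start at 3(m): 6
sum over floor = 21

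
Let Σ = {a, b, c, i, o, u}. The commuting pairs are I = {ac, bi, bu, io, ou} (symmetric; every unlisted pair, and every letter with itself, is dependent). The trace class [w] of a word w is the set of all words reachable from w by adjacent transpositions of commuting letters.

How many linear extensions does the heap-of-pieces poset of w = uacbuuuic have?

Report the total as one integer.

10

drop 0:u onto floor
drop 1:a onto {0:u}
drop 2:c onto {0:u}
drop 3:b onto {1:a, 2:c}
drop 4:u onto {1:a, 2:c}
drop 5:u onto {4:u}
drop 6:u onto {5:u}
drop 7:i onto {6:u}
drop 8:c onto {3:b, 7:i}
ground layer = {0:u}
drop-orders for the pieces not yet dropped (sum over which currently-grounded one goes next):
  1 to go: {8} 1
  2 to go: {3,8} 1  {7,8} 1
  3 to go: {3,7,8} 2  {6,7,8} 1
  4 to go: {3,6,7,8} 3  {5,6,7,8} 1
  5 to go: {3,5,6,7,8} 4  {4,5,6,7,8} 1
  6 to go: {3,4,5,6,7,8} 5
  7 to go: {1,3,4,5,6,7,8} 5  {2,3,4,5,6,7,8} 5
  if 0:u drops first: 10 orders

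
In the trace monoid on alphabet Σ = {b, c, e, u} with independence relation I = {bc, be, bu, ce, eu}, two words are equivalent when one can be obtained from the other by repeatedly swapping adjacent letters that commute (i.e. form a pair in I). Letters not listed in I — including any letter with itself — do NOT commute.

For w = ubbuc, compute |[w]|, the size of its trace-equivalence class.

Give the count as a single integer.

piece 0:u — minimal
piece 1:b — minimal
piece 2:b rests on {1:b}
piece 3:u rests on {0:u}
piece 4:c rests on {3:u}
minimal pieces: {0:u, 1:b}
ways to finish when only these pieces remain (= sum over removing one remaining piece with nothing left below it):
  1 left: {2}→1  {4}→1
  2 left: {1,2}→1  {2,4}→2  {3,4}→1
  3 left: {0,3,4}→1  {1,2,4}→3  {2,3,4}→3
  placing 0:u first → 6 extensions
  placing 1:b first → 4 extensions
total linear extensions = 10

10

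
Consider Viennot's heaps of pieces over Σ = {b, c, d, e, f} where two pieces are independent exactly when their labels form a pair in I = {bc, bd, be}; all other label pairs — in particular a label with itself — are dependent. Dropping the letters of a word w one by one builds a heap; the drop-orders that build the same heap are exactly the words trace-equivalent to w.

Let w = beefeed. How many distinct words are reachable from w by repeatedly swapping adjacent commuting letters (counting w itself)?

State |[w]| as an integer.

0(b) covers ∅
1(e) covers ∅
2(e) covers 1:e
3(f) covers 0:b, 2:e
4(e) covers 3:f
5(e) covers 4:e
6(d) covers 5:e
floor of heap: 0:b, 1:e
completions by unplaced set U, small U first (add the entries for U minus each lowest piece of U):
  |U|=1: {6}:1
  |U|=2: {5,6}:1
  |U|=3: {4,5,6}:1
  |U|=4: {3,4,5,6}:1
  |U|=5: {0,3,4,5,6}:1  {2,3,4,5,6}:1
  start at 0(b): 1
  start at 1(e): 2
sum over floor = 3

3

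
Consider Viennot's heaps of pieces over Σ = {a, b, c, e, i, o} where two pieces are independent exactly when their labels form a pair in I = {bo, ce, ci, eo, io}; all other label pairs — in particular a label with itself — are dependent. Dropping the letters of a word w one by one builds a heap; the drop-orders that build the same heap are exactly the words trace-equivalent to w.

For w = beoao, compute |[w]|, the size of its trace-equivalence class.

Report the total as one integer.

3

drop 0:b onto floor
drop 1:e onto {0:b}
drop 2:o onto floor
drop 3:a onto {1:e, 2:o}
drop 4:o onto {3:a}
ground layer = {0:b, 2:o}
drop-orders for the pieces not yet dropped (sum over which currently-grounded one goes next):
  1 to go: {4} 1
  2 to go: {3,4} 1
  3 to go: {1,3,4} 1  {2,3,4} 1
  if 0:b drops first: 2 orders
  if 2:o drops first: 1 orders
heap linearizations: 3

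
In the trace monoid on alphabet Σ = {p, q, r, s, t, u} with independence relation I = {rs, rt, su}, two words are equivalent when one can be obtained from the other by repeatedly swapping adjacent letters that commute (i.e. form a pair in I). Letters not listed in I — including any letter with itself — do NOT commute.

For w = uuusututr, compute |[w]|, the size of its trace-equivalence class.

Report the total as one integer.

0(u) covers ∅
1(u) covers 0:u
2(u) covers 1:u
3(s) covers ∅
4(u) covers 2:u
5(t) covers 3:s, 4:u
6(u) covers 5:t
7(t) covers 6:u
8(r) covers 6:u
floor of heap: 0:u, 3:s
completions by unplaced set U, small U first (add the entries for U minus each lowest piece of U):
  |U|=1: {7}:1  {8}:1
  |U|=2: {7,8}:2
  |U|=3: {6,7,8}:2
  |U|=4: {5,6,7,8}:2
  |U|=5: {3,5,6,7,8}:2  {4,5,6,7,8}:2
  |U|=6: {2,4,5,6,7,8}:2  {3,4,5,6,7,8}:4
  |U|=7: {1,2,4,5,6,7,8}:2  {2,3,4,5,6,7,8}:6
  start at 0(u): 8
  start at 3(s): 2
sum over floor = 10

10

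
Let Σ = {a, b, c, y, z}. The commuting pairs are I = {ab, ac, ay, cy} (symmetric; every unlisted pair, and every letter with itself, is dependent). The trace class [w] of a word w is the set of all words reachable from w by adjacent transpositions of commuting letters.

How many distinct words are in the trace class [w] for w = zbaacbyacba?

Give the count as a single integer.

420

0(z) covers ∅
1(b) covers 0:z
2(a) covers 0:z
3(a) covers 2:a
4(c) covers 1:b
5(b) covers 4:c
6(y) covers 5:b
7(a) covers 3:a
8(c) covers 5:b
9(b) covers 6:y, 8:c
10(a) covers 7:a
floor of heap: 0:z
completions by unplaced set U, small U first (add the entries for U minus each lowest piece of U):
  |U|=1: {9}:1  {10}:1
  |U|=2: {6,9}:1  {7,10}:1  {8,9}:1  {9,10}:2
  |U|=3: {3,7,10}:1  {6,8,9}:2  {6,9,10}:3  {7,9,10}:3  {8,9,10}:3
  |U|=4: {2,3,7,10}:1  {3,7,9,10}:4  {5,6,8,9}:2  {6,7,9,10}:6  {6,8,9,10}:8  {7,8,9,10}:6
  |U|=5: {2,3,7,9,10}:5  {3,6,7,9,10}:10  {3,7,8,9,10}:10  {4,5,6,8,9}:2  {5,6,8,9,10}:10  {6,7,8,9,10}:20
  |U|=6: {1,4,5,6,8,9}:2  {2,3,6,7,9,10}:15  {2,3,7,8,9,10}:15  {3,6,7,8,9,10}:40  {4,5,6,8,9,10}:12  {5,6,7,8,9,10}:30
  |U|=7: {1,4,5,6,8,9,10}:14  {2,3,6,7,8,9,10}:70  {3,5,6,7,8,9,10}:70  {4,5,6,7,8,9,10}:42
  |U|=8: {1,4,5,6,7,8,9,10}:56  {2,3,5,6,7,8,9,10}:140  {3,4,5,6,7,8,9,10}:112
  |U|=9: {1,3,4,5,6,7,8,9,10}:168  {2,3,4,5,6,7,8,9,10}:252
  start at 0(z): 420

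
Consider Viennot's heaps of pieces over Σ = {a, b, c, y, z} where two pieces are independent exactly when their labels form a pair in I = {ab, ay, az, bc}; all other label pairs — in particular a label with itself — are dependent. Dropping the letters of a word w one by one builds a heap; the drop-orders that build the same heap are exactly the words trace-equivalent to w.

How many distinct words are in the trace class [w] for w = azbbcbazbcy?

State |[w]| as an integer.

102

#0=a has no predecessor
#1=z has no predecessor
#2=b depends on [1:z]
#3=b depends on [2:b]
#4=c depends on [0:a, 1:z]
#5=b depends on [3:b]
#6=a depends on [4:c]
#7=z depends on [4:c, 5:b]
#8=b depends on [7:z]
#9=c depends on [6:a, 7:z]
#10=y depends on [8:b, 9:c]
sources: [0:a, 1:z]
N(rest) = Σ N(rest − s) over sources s of rest; N(one piece) = 1:
  size 1 → [10]=1
  size 2 → [8,10]=1  [9,10]=1
  size 3 → [6,9,10]=1  [8,9,10]=2
  size 4 → [6,8,9,10]=3  [7,8,9,10]=2
  size 5 → [5,7,8,9,10]=2  [6,7,8,9,10]=5
  size 6 → [3,5,7,8,9,10]=2  [4,6,7,8,9,10]=5  [5,6,7,8,9,10]=7
  size 7 → [0,4,6,7,8,9,10]=5  [2,3,5,7,8,9,10]=2  [3,5,6,7,8,9,10]=9  [4,5,6,7,8,9,10]=12
  size 8 → [0,4,5,6,7,8,9,10]=17  [2,3,5,6,7,8,9,10]=11  [3,4,5,6,7,8,9,10]=21
  size 9 → [0,3,4,5,6,7,8,9,10]=38  [2,3,4,5,6,7,8,9,10]=32
  first=0(a) contributes 32
  first=1(z) contributes 70
|[w]| = 102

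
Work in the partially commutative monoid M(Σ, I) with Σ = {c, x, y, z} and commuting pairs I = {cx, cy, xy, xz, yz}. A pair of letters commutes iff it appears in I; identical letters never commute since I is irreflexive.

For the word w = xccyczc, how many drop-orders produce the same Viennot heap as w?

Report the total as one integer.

42

piece 0:x — minimal
piece 1:c — minimal
piece 2:c rests on {1:c}
piece 3:y — minimal
piece 4:c rests on {2:c}
piece 5:z rests on {4:c}
piece 6:c rests on {5:z}
minimal pieces: {0:x, 1:c, 3:y}
ways to finish when only these pieces remain (= sum over removing one remaining piece with nothing left below it):
  1 left: {0}→1  {3}→1  {6}→1
  2 left: {0,3}→2  {0,6}→2  {3,6}→2  {5,6}→1
  3 left: {0,3,6}→6  {0,5,6}→3  {3,5,6}→3  {4,5,6}→1
  4 left: {0,3,5,6}→12  {0,4,5,6}→4  {2,4,5,6}→1  {3,4,5,6}→4
  5 left: {0,2,4,5,6}→5  {0,3,4,5,6}→20  {1,2,4,5,6}→1  {2,3,4,5,6}→5
  placing 0:x first → 6 extensions
  placing 1:c first → 30 extensions
  placing 3:y first → 6 extensions
total linear extensions = 42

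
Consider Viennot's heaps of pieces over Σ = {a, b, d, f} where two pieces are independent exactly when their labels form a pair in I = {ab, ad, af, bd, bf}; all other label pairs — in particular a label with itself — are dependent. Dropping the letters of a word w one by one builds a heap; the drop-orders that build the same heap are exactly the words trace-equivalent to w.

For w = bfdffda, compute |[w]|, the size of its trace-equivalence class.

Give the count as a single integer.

drop 0:b onto floor
drop 1:f onto floor
drop 2:d onto {1:f}
drop 3:f onto {2:d}
drop 4:f onto {3:f}
drop 5:d onto {4:f}
drop 6:a onto floor
ground layer = {0:b, 1:f, 6:a}
drop-orders for the pieces not yet dropped (sum over which currently-grounded one goes next):
  1 to go: {0} 1  {5} 1  {6} 1
  2 to go: {0,5} 2  {0,6} 2  {4,5} 1  {5,6} 2
  3 to go: {0,4,5} 3  {0,5,6} 6  {3,4,5} 1  {4,5,6} 3
  4 to go: {0,3,4,5} 4  {0,4,5,6} 12  {2,3,4,5} 1  {3,4,5,6} 4
  5 to go: {0,2,3,4,5} 5  {0,3,4,5,6} 20  {1,2,3,4,5} 1  {2,3,4,5,6} 5
  if 0:b drops first: 6 orders
  if 1:f drops first: 30 orders
  if 6:a drops first: 6 orders
heap linearizations: 42

42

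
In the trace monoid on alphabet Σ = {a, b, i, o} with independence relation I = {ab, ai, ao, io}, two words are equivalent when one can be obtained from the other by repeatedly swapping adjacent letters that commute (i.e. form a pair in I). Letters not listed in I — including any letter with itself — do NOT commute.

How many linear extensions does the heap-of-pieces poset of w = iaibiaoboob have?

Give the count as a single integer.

drop 0:i onto floor
drop 1:a onto floor
drop 2:i onto {0:i}
drop 3:b onto {2:i}
drop 4:i onto {3:b}
drop 5:a onto {1:a}
drop 6:o onto {3:b}
drop 7:b onto {4:i, 6:o}
drop 8:o onto {7:b}
drop 9:o onto {8:o}
drop 10:b onto {9:o}
ground layer = {0:i, 1:a}
drop-orders for the pieces not yet dropped (sum over which currently-grounded one goes next):
  1 to go: {5} 1  {10} 1
  2 to go: {1,5} 1  {5,10} 2  {9,10} 1
  3 to go: {1,5,10} 3  {5,9,10} 3  {8,9,10} 1
  4 to go: {1,5,9,10} 6  {5,8,9,10} 4  {7,8,9,10} 1
  5 to go: {1,5,8,9,10} 10  {4,7,8,9,10} 1  {5,7,8,9,10} 5  {6,7,8,9,10} 1
  6 to go: {1,5,7,8,9,10} 15  {4,5,7,8,9,10} 6  {4,6,7,8,9,10} 2  {5,6,7,8,9,10} 6
  7 to go: {1,4,5,7,8,9,10} 21  {1,5,6,7,8,9,10} 21  {3,4,6,7,8,9,10} 2  {4,5,6,7,8,9,10} 14
  8 to go: {1,4,5,6,7,8,9,10} 56  {2,3,4,6,7,8,9,10} 2  {3,4,5,6,7,8,9,10} 16
  9 to go: {0,2,3,4,6,7,8,9,10} 2  {1,3,4,5,6,7,8,9,10} 72  {2,3,4,5,6,7,8,9,10} 18
  if 0:i drops first: 90 orders
  if 1:a drops first: 20 orders
heap linearizations: 110

110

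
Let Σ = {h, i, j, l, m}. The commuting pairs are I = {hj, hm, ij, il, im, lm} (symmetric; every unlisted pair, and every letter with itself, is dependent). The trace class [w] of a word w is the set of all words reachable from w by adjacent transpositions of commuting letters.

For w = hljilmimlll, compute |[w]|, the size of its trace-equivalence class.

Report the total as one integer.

0(h) covers ∅
1(l) covers 0:h
2(j) covers 1:l
3(i) covers 0:h
4(l) covers 2:j
5(m) covers 2:j
6(i) covers 3:i
7(m) covers 5:m
8(l) covers 4:l
9(l) covers 8:l
10(l) covers 9:l
floor of heap: 0:h
completions by unplaced set U, small U first (add the entries for U minus each lowest piece of U):
  |U|=1: {6}:1  {7}:1  {10}:1
  |U|=2: {3,6}:1  {5,7}:1  {6,7}:2  {6,10}:2  {7,10}:2  {9,10}:1
  |U|=3: {3,6,7}:3  {3,6,10}:3  {5,6,7}:3  {5,7,10}:3  {6,7,10}:6  {6,9,10}:3  {7,9,10}:3  {8,9,10}:1
  |U|=4: {3,5,6,7}:6  {3,6,7,10}:12  {3,6,9,10}:6  {4,8,9,10}:1  {5,6,7,10}:12  {5,7,9,10}:6  {6,7,9,10}:12  {6,8,9,10}:4  {7,8,9,10}:4
  |U|=5: {3,5,6,7,10}:30  {3,6,7,9,10}:30  {3,6,8,9,10}:10  {4,6,8,9,10}:5  {4,7,8,9,10}:5  {5,6,7,9,10}:30  {5,7,8,9,10}:10  {6,7,8,9,10}:20
  |U|=6: {3,4,6,8,9,10}:15  {3,5,6,7,9,10}:90  {3,6,7,8,9,10}:60  {4,5,7,8,9,10}:15  {4,6,7,8,9,10}:30  {5,6,7,8,9,10}:60
  |U|=7: {2,4,5,7,8,9,10}:15  {3,4,6,7,8,9,10}:105  {3,5,6,7,8,9,10}:210  {4,5,6,7,8,9,10}:105
  |U|=8: {1,2,4,5,7,8,9,10}:15  {2,4,5,6,7,8,9,10}:120  {3,4,5,6,7,8,9,10}:420
  |U|=9: {1,2,4,5,6,7,8,9,10}:135  {2,3,4,5,6,7,8,9,10}:540
  start at 0(h): 675

675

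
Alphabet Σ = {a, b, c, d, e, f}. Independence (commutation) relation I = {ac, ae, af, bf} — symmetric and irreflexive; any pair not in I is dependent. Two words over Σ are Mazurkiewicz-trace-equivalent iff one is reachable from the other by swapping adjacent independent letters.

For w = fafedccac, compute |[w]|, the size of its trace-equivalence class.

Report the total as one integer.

piece 0:f — minimal
piece 1:a — minimal
piece 2:f rests on {0:f}
piece 3:e rests on {2:f}
piece 4:d rests on {1:a, 3:e}
piece 5:c rests on {4:d}
piece 6:c rests on {5:c}
piece 7:a rests on {4:d}
piece 8:c rests on {6:c}
minimal pieces: {0:f, 1:a}
ways to finish when only these pieces remain (= sum over removing one remaining piece with nothing left below it):
  1 left: {7}→1  {8}→1
  2 left: {6,8}→1  {7,8}→2
  3 left: {5,6,8}→1  {6,7,8}→3
  4 left: {5,6,7,8}→4
  5 left: {4,5,6,7,8}→4
  6 left: {1,4,5,6,7,8}→4  {3,4,5,6,7,8}→4
  7 left: {1,3,4,5,6,7,8}→8  {2,3,4,5,6,7,8}→4
  placing 0:f first → 12 extensions
  placing 1:a first → 4 extensions
total linear extensions = 16

16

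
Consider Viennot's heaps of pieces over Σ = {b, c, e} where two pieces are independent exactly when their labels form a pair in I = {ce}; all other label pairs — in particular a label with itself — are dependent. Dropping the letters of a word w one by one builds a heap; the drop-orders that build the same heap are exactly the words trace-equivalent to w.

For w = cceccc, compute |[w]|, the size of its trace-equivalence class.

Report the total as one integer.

6

drop 0:c onto floor
drop 1:c onto {0:c}
drop 2:e onto floor
drop 3:c onto {1:c}
drop 4:c onto {3:c}
drop 5:c onto {4:c}
ground layer = {0:c, 2:e}
drop-orders for the pieces not yet dropped (sum over which currently-grounded one goes next):
  1 to go: {2} 1  {5} 1
  2 to go: {2,5} 2  {4,5} 1
  3 to go: {2,4,5} 3  {3,4,5} 1
  4 to go: {1,3,4,5} 1  {2,3,4,5} 4
  if 0:c drops first: 5 orders
  if 2:e drops first: 1 orders
heap linearizations: 6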